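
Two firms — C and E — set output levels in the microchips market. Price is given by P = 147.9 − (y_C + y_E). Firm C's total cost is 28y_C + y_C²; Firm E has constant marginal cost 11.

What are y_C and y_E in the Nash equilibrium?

Firm C's profit: π = y_C(147.9 − (y_C + y_E)) − 28y_C − y_C².
∂π/∂y_C = 119.9 − 4y_C − y_E = 0, so y_C = 29.975 − 0.25y_E.
For E: ∂π/∂y_E = 136.9 − 2y_E − y_C = 0 ⇒ y_E = 68.45 − 0.5y_C.
Plugging y_E into C's best response: y_C = 29.975 − 0.25(68.45 − 0.5y_C) ⇒ 0.875y_C = 12.8625, so y_C = 14.7.
Then y_E = 68.45 − 0.5·14.7 = 61.1.

14.7, 61.1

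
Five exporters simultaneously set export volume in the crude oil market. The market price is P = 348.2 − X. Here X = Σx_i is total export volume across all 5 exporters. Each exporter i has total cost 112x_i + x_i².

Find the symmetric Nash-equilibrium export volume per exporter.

A representative exporter's profit is π_i = x_i(348.2 − X) − 112x_i − x_i², with X = x_i + Σ_{j≠i} x_j.
First-order condition: 236.2 − 4x_i − Σ_{j≠i} x_j = 0.
Imposing symmetry (x_j = x for all j) turns Σ_{j≠i} x_j into 4x, so 236.2 = 8x and x = 29.525.

29.525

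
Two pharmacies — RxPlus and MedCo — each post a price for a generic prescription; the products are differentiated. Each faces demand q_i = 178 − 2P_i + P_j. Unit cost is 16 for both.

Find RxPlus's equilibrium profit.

5832

RxPlus's profit: π = (P_{RxPlus} − 16)(178 − 2P_{RxPlus} + P_{MedCo}).
∂π/∂P_{RxPlus} = 210 − 4P_{RxPlus} + P_{MedCo} = 0 ⇒ P_{RxPlus} = 52.5 + 0.25P_{MedCo}.
The game is symmetric, so in equilibrium P_{MedCo} = P_{RxPlus}: the reaction function gives 0.75P_{RxPlus} = 52.5, hence P_{RxPlus} = 70.
q_{RxPlus} = 178 − 2·70 + 70 = 108.
Profit = (70 − 16)·108 = 5832.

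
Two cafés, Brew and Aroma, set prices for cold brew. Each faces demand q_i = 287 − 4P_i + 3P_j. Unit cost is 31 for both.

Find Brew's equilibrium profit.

Brew's profit: π = (P_{Brew} − 31)(287 − 4P_{Brew} + 3P_{Aroma}).
∂π/∂P_{Brew} = 411 − 8P_{Brew} + 3P_{Aroma} = 0 ⇒ P_{Brew} = 51.375 + 0.375P_{Aroma}.
The game is symmetric, so in equilibrium P_{Aroma} = P_{Brew}: the reaction function gives 0.625P_{Brew} = 51.375, hence P_{Brew} = 82.2.
q_{Brew} = 287 − 4·82.2 + 3·82.2 = 204.8.
Profit = (82.2 − 31)·204.8 = 10485.76.

10485.76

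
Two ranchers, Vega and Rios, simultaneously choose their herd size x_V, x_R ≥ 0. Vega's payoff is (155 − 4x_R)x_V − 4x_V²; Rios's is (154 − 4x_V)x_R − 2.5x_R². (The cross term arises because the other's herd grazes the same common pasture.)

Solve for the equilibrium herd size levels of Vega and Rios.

6.625, 25.5

Expanding Vega's payoff: 155x_V − 4x_Rx_V − 4x_V².
∂π/∂x_V = 155 − 4x_R − 8x_V = 0, so x_V = 19.375 − 0.5x_R.
Likewise for Rios: x_R = 30.8 − 0.8x_V.
Solving the two reaction functions simultaneously: (1 − (−0.5)(−0.8))x_V = 19.375 − 0.5·30.8, so 0.6x_V = 3.975 and x_V = 6.625.
Then x_R = 30.8 − 0.8·6.625 = 25.5.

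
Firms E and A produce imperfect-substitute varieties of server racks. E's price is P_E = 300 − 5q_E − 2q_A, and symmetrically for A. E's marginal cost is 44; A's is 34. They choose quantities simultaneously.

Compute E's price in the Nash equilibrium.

149.625

Firm E's profit: π = q_E(300 − 5q_E − 2q_A) − 44q_E.
∂π/∂q_E = 256 − 10q_E − 2q_A = 0 ⇒ q_E = 25.6 − 0.2q_A.
Similarly q_A = 26.6 − 0.2q_E.
Substituting the second reaction function into the first: q_E = 25.6 − 0.2(26.6 − 0.2q_E), which gives 0.96q_E = 20.28 ⇒ q_E = 21.125.
Then q_A = 26.6 − 0.2·21.125 = 22.375.
P_E = 300 − 5·21.125 − 2·22.375 = 149.625.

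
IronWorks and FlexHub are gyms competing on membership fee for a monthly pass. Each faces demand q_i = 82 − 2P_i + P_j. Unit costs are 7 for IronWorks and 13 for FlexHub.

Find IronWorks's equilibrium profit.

1331.28

IronWorks's profit: π = (P_{IronWorks} − 7)(82 − 2P_{IronWorks} + P_{FlexHub}).
∂π/∂P_{IronWorks} = 96 − 4P_{IronWorks} + P_{FlexHub} = 0 ⇒ P_{IronWorks} = 24 + 0.25P_{FlexHub}.
Similarly P_{FlexHub} = 27 + 0.25P_{IronWorks}.
Solving the two reaction functions simultaneously: (1 − (0.25)(0.25))P_{IronWorks} = 24 + 0.25·27, so 0.9375P_{IronWorks} = 30.75 and P_{IronWorks} = 32.8.
Then P_{FlexHub} = 27 + 0.25·32.8 = 35.2.
q_{IronWorks} = 82 − 2·32.8 + 35.2 = 51.6.
Profit = (32.8 − 7)·51.6 = 1331.28.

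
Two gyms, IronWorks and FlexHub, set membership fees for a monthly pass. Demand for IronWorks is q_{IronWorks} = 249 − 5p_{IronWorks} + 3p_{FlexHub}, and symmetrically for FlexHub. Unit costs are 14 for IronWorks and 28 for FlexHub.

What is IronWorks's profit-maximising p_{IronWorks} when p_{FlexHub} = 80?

IronWorks's profit: π = (p_{IronWorks} − 14)(249 − 5p_{IronWorks} + 3p_{FlexHub}).
∂π/∂p_{IronWorks} = 319 − 10p_{IronWorks} + 3p_{FlexHub} = 0 ⇒ p_{IronWorks} = 31.9 + 0.3p_{FlexHub}.
At p_{FlexHub} = 80: p_{IronWorks} = 31.9 + 0.3·80 = 55.9.

55.9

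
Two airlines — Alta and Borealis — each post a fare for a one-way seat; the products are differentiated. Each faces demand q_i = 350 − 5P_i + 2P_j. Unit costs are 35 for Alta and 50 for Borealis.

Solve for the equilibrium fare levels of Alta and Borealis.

67.1875, 73.4375

Alta's profit: π = (P_{Alta} − 35)(350 − 5P_{Alta} + 2P_{Borealis}).
∂π/∂P_{Alta} = 525 − 10P_{Alta} + 2P_{Borealis} = 0 ⇒ P_{Alta} = 52.5 + 0.2P_{Borealis}.
Similarly P_{Borealis} = 60 + 0.2P_{Alta}.
Plugging P_{Borealis} into Alta's best response: P_{Alta} = 52.5 + 0.2(60 + 0.2P_{Alta}) ⇒ 0.96P_{Alta} = 64.5, so P_{Alta} = 67.1875.
Then P_{Borealis} = 60 + 0.2·67.1875 = 73.4375.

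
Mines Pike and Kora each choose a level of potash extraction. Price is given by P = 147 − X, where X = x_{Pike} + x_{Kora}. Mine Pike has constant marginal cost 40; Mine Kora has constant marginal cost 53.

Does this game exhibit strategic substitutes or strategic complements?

strategic substitutes

Mine Pike's profit: π = x_{Pike}(147 − (x_{Pike} + x_{Kora})) − 40x_{Pike}.
∂π/∂x_{Pike} = 107 − 2x_{Pike} − x_{Kora} = 0, so x_{Pike} = 53.5 − 0.5x_{Kora}.
The best-response slope dx_{Pike}/dx_{Kora} = −0.5 < 0: the reaction function is downward-sloping, so the choices are strategic substitutes.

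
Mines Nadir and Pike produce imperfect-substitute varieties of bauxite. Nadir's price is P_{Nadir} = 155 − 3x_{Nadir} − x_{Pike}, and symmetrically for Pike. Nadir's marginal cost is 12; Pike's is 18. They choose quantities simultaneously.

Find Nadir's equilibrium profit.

1273.08

Mine Nadir's profit: π = x_{Nadir}(155 − 3x_{Nadir} − x_{Pike}) − 12x_{Nadir}.
∂π/∂x_{Nadir} = 143 − 6x_{Nadir} − x_{Pike} = 0 ⇒ x_{Nadir} = 143/6 − (1/6)x_{Pike}.
Similarly x_{Pike} = 137/6 − (1/6)x_{Nadir}.
Plugging x_{Pike} into Nadir's best response: x_{Nadir} = 143/6 − (1/6)(137/6 − (1/6)x_{Nadir}) ⇒ (35/36)x_{Nadir} = 721/36, so x_{Nadir} = 20.6.
Then x_{Pike} = 137/6 − (1/6)·20.6 = 19.4.
P_{Nadir} = 155 − 3·20.6 − 19.4 = 73.8.
Profit = (73.8 − 12)·20.6 = 1273.08.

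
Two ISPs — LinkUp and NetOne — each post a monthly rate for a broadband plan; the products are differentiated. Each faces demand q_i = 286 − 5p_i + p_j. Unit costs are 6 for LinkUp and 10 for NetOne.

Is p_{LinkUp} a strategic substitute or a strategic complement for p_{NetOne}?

LinkUp's profit: π = (p_{LinkUp} − 6)(286 − 5p_{LinkUp} + p_{NetOne}).
∂π/∂p_{LinkUp} = 316 − 10p_{LinkUp} + p_{NetOne} = 0 ⇒ p_{LinkUp} = 31.6 + 0.1p_{NetOne}.
The best-response slope dp_{LinkUp}/dp_{NetOne} = 0.1 > 0: the reaction function is upward-sloping, so the choices are strategic complements.

strategic complements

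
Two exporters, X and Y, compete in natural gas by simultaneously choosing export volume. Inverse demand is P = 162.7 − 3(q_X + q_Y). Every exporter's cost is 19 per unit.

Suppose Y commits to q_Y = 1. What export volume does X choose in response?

23.45

Exporter X's profit: π = q_X(162.7 − 3(q_X + q_Y)) − 19q_X.
∂π/∂q_X = 143.7 − 6q_X − 3q_Y = 0, so q_X = 23.95 − 0.5q_Y.
At q_Y = 1: q_X = 23.95 − 0.5·1 = 23.45.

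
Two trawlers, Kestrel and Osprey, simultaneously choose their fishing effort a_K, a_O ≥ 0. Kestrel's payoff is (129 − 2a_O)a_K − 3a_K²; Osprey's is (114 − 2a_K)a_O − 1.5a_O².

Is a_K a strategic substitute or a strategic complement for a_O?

strategic substitutes

Expanding Kestrel's payoff: 129a_K − 2a_Oa_K − 3a_K².
∂π/∂a_K = 129 − 2a_O − 6a_K = 0, so a_K = 21.5 − (1/3)a_O.
The best-response slope da_K/da_O = −1/3 < 0: the reaction function is downward-sloping, so the choices are strategic substitutes.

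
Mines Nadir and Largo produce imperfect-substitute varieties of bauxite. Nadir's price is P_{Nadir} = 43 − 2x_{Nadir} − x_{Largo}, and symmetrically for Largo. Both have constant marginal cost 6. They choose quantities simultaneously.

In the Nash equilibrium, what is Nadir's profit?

Mine Nadir's profit: π = x_{Nadir}(43 − 2x_{Nadir} − x_{Largo}) − 6x_{Nadir}.
∂π/∂x_{Nadir} = 37 − 4x_{Nadir} − x_{Largo} = 0 ⇒ x_{Nadir} = 9.25 − 0.25x_{Largo}.
By symmetry x_{Largo} = x_{Nadir}; substituting into the reaction function, 1.25x_{Nadir} = 9.25 and x_{Nadir} = 7.4.
P_{Nadir} = 43 − 2·7.4 − 7.4 = 20.8.
Profit = (20.8 − 6)·7.4 = 109.52.

109.52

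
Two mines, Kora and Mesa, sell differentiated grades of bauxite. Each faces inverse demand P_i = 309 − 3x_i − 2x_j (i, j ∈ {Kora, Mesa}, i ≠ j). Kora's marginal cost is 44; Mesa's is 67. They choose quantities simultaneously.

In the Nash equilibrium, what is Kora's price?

147.6875

Mine Kora's profit: π = x_{Kora}(309 − 3x_{Kora} − 2x_{Mesa}) − 44x_{Kora}.
∂π/∂x_{Kora} = 265 − 6x_{Kora} − 2x_{Mesa} = 0 ⇒ x_{Kora} = 265/6 − (1/3)x_{Mesa}.
Similarly x_{Mesa} = 121/3 − (1/3)x_{Kora}.
Plugging x_{Mesa} into Kora's best response: x_{Kora} = 265/6 − (1/3)(121/3 − (1/3)x_{Kora}) ⇒ (8/9)x_{Kora} = 553/18, so x_{Kora} = 34.5625.
Then x_{Mesa} = 121/3 − (1/3)·34.5625 = 28.8125.
P_{Kora} = 309 − 3·34.5625 − 2·28.8125 = 147.6875.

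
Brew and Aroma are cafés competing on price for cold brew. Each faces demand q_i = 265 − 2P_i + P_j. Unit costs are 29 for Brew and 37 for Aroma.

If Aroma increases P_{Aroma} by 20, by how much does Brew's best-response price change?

Brew's profit: π = (P_{Brew} − 29)(265 − 2P_{Brew} + P_{Aroma}).
∂π/∂P_{Brew} = 323 − 4P_{Brew} + P_{Aroma} = 0 ⇒ P_{Brew} = 80.75 + 0.25P_{Aroma}.
The reaction-function slope is 0.25, so a 20-unit rise in P_{Aroma} moves P_{Brew} by 0.25 × 20 = 5. Brew's best response rises — the actions are strategic complements.

5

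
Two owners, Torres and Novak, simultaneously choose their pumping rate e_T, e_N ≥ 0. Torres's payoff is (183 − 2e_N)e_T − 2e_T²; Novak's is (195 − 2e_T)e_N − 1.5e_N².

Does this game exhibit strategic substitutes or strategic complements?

Expanding Torres's payoff: 183e_T − 2e_Ne_T − 2e_T².
∂π/∂e_T = 183 − 2e_N − 4e_T = 0, so e_T = 45.75 − 0.5e_N.
The best-response slope de_T/de_N = −0.5 < 0: the reaction function is downward-sloping, so the choices are strategic substitutes.

strategic substitutes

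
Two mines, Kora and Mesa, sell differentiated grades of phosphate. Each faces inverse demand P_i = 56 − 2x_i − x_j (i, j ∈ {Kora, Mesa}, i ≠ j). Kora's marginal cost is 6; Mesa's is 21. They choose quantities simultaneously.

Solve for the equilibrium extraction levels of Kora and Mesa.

11, 6

Mine Kora's profit: π = x_{Kora}(56 − 2x_{Kora} − x_{Mesa}) − 6x_{Kora}.
∂π/∂x_{Kora} = 50 − 4x_{Kora} − x_{Mesa} = 0 ⇒ x_{Kora} = 12.5 − 0.25x_{Mesa}.
Similarly x_{Mesa} = 8.75 − 0.25x_{Kora}.
Substituting the second reaction function into the first: x_{Kora} = 12.5 − 0.25(8.75 − 0.25x_{Kora}), which gives 0.9375x_{Kora} = 10.3125 ⇒ x_{Kora} = 11.
Then x_{Mesa} = 8.75 − 0.25·11 = 6.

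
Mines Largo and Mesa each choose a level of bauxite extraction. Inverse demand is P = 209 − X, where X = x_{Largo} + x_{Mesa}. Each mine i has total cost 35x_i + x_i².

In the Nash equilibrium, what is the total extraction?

Mine Largo's profit: π = x_{Largo}(209 − (x_{Largo} + x_{Mesa})) − 35x_{Largo} − x_{Largo}².
∂π/∂x_{Largo} = 174 − 4x_{Largo} − x_{Mesa} = 0, so x_{Largo} = 43.5 − 0.25x_{Mesa}.
The game is symmetric, so in equilibrium x_{Mesa} = x_{Largo}: the reaction function gives 1.25x_{Largo} = 43.5, hence x_{Largo} = 34.8.
Total extraction: 34.8 + 34.8 = 69.6.

69.6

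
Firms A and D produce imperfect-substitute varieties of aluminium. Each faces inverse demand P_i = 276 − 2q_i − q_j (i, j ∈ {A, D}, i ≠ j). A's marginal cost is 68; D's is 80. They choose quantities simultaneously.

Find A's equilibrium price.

152.8

Firm A's profit: π = q_A(276 − 2q_A − q_D) − 68q_A.
∂π/∂q_A = 208 − 4q_A − q_D = 0 ⇒ q_A = 52 − 0.25q_D.
Similarly q_D = 49 − 0.25q_A.
Substituting the second reaction function into the first: q_A = 52 − 0.25(49 − 0.25q_A), which gives 0.9375q_A = 39.75 ⇒ q_A = 42.4.
Then q_D = 49 − 0.25·42.4 = 38.4.
P_A = 276 − 2·42.4 − 38.4 = 152.8.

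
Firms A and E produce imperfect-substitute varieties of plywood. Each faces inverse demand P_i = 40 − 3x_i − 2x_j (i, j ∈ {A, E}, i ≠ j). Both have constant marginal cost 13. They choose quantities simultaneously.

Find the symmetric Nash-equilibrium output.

3.375

Firm A's profit: π = x_A(40 − 3x_A − 2x_E) − 13x_A.
∂π/∂x_A = 27 − 6x_A − 2x_E = 0 ⇒ x_A = 4.5 − (1/3)x_E.
By symmetry x_E = x_A; substituting into the reaction function, (4/3)x_A = 4.5 and x_A = 3.375.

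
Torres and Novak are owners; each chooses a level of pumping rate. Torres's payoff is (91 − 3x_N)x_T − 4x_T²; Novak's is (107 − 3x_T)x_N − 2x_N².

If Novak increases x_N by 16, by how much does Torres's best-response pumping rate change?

Expanding Torres's payoff: 91x_T − 3x_Nx_T − 4x_T².
∂π/∂x_T = 91 − 3x_N − 8x_T = 0, so x_T = 11.375 − 0.375x_N.
The reaction-function slope is −0.375, so a 16-unit rise in x_N moves x_T by −0.375 × 16 = −6. Torres's best response falls — the actions are strategic substitutes.

-6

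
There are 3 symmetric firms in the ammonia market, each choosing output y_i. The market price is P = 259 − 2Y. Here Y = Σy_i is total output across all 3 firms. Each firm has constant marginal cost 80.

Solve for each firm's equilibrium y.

A representative firm's profit is π_i = y_i(259 − 2Y) − 80y_i, with Y = y_i + Σ_{j≠i} y_j.
First-order condition: 179 − 4y_i − 2Σ_{j≠i} y_j = 0.
With identical firms, set every y_j = y: then 179 − 4y − 4y = 0, i.e. y = 179/8 = 22.375.

22.375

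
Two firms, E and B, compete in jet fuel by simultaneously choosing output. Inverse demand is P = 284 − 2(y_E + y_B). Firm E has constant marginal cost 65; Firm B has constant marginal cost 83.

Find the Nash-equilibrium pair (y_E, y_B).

39.5, 30.5

Firm E's profit: π = y_E(284 − 2(y_E + y_B)) − 65y_E.
∂π/∂y_E = 219 − 4y_E − 2y_B = 0, so y_E = 54.75 − 0.5y_B.
By the same steps for B: y_B = 50.25 − 0.5y_E.
Substituting the second reaction function into the first: y_E = 54.75 − 0.5(50.25 − 0.5y_E), which gives 0.75y_E = 29.625 ⇒ y_E = 39.5.
Then y_B = 50.25 − 0.5·39.5 = 30.5.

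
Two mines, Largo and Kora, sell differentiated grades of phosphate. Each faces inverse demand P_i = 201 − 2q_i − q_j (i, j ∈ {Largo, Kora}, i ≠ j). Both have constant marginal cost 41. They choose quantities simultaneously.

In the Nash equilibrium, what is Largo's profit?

2048

Mine Largo's profit: π = q_{Largo}(201 − 2q_{Largo} − q_{Kora}) − 41q_{Largo}.
∂π/∂q_{Largo} = 160 − 4q_{Largo} − q_{Kora} = 0 ⇒ q_{Largo} = 40 − 0.25q_{Kora}.
Setting q_{Largo} = q_{Kora} in the reaction function: q_{Largo} = 40 − 0.25q_{Largo}, so q_{Largo} = 40 / 1.25 = 32.
P_{Largo} = 201 − 2·32 − 32 = 105.
Profit = (105 − 41)·32 = 2048.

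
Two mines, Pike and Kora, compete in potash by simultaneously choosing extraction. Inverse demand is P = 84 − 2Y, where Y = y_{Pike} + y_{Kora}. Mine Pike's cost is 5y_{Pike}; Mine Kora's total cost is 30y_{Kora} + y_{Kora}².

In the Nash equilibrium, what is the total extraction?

21.2

Mine Pike's profit: π = y_{Pike}(84 − 2(y_{Pike} + y_{Kora})) − 5y_{Pike}.
∂π/∂y_{Pike} = 79 − 4y_{Pike} − 2y_{Kora} = 0, so y_{Pike} = 19.75 − 0.5y_{Kora}.
For Kora: ∂π/∂y_{Kora} = 54 − 6y_{Kora} − 2y_{Pike} = 0 ⇒ y_{Kora} = 9 − (1/3)y_{Pike}.
Plugging y_{Kora} into Pike's best response: y_{Pike} = 19.75 − 0.5(9 − (1/3)y_{Pike}) ⇒ (5/6)y_{Pike} = 15.25, so y_{Pike} = 18.3.
Then y_{Kora} = 9 − (1/3)·18.3 = 2.9.
Total extraction: 18.3 + 2.9 = 21.2.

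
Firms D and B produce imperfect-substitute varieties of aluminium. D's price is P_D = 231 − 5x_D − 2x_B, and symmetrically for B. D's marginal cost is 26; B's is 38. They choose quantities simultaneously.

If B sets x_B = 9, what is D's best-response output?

Firm D's profit: π = x_D(231 − 5x_D − 2x_B) − 26x_D.
∂π/∂x_D = 205 − 10x_D − 2x_B = 0 ⇒ x_D = 20.5 − 0.2x_B.
At x_B = 9: x_D = 20.5 − 0.2·9 = 18.7.

18.7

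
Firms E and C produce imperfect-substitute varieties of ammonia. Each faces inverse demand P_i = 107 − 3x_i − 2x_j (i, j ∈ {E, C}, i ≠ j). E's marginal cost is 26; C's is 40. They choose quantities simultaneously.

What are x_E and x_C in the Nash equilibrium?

11, 7.5

Firm E's profit: π = x_E(107 − 3x_E − 2x_C) − 26x_E.
∂π/∂x_E = 81 − 6x_E − 2x_C = 0 ⇒ x_E = 13.5 − (1/3)x_C.
Similarly x_C = 67/6 − (1/3)x_E.
Solving the two reaction functions simultaneously: (1 − (−1/3)(−1/3))x_E = 13.5 − (1/3)·(67/6), so (8/9)x_E = 88/9 and x_E = 11.
Then x_C = 67/6 − (1/3)·11 = 7.5.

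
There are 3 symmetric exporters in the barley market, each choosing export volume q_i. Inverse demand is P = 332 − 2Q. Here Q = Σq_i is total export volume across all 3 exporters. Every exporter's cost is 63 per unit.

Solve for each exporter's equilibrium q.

A representative exporter's profit is π_i = q_i(332 − 2Q) − 63q_i, with Q = q_i + Σ_{j≠i} q_j.
First-order condition: 269 − 4q_i − 2Σ_{j≠i} q_j = 0.
Imposing symmetry (q_j = q for all j) turns Σ_{j≠i} q_j into 2q, so 269 = 8q and q = 33.625.

33.625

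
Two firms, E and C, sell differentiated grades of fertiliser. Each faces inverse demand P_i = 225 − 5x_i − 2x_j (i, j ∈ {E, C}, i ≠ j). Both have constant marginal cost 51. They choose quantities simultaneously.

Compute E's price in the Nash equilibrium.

Firm E's profit: π = x_E(225 − 5x_E − 2x_C) − 51x_E.
∂π/∂x_E = 174 − 10x_E − 2x_C = 0 ⇒ x_E = 17.4 − 0.2x_C.
By symmetry x_C = x_E; substituting into the reaction function, 1.2x_E = 17.4 and x_E = 14.5.
P_E = 225 − 5·14.5 − 2·14.5 = 123.5.

123.5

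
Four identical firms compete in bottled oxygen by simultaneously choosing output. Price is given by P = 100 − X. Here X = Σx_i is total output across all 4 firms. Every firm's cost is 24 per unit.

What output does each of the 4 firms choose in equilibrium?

15.2

A representative firm's profit is π_i = x_i(100 − X) − 24x_i, with X = x_i + Σ_{j≠i} x_j.
First-order condition: 76 − 2x_i − Σ_{j≠i} x_j = 0.
Imposing symmetry (x_j = x for all j) turns Σ_{j≠i} x_j into 3x, so 76 = 5x and x = 15.2.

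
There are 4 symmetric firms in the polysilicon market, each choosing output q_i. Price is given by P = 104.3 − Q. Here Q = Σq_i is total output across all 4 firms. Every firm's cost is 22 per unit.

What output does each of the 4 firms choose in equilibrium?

16.46

A representative firm's profit is π_i = q_i(104.3 − Q) − 22q_i, with Q = q_i + Σ_{j≠i} q_j.
First-order condition: 82.3 − 2q_i − Σ_{j≠i} q_j = 0.
In a symmetric equilibrium every firm chooses the same q, so Σ_{j≠i} q_j = 3q. The condition becomes 82.3 − 5q = 0, giving q = 82.3/5 = 16.46.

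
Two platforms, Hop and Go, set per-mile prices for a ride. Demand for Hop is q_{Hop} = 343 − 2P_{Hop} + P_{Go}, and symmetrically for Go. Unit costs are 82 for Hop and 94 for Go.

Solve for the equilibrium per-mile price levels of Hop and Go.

Hop's profit: π = (P_{Hop} − 82)(343 − 2P_{Hop} + P_{Go}).
∂π/∂P_{Hop} = 507 − 4P_{Hop} + P_{Go} = 0 ⇒ P_{Hop} = 126.75 + 0.25P_{Go}.
Similarly P_{Go} = 132.75 + 0.25P_{Hop}.
Solving the two reaction functions simultaneously: (1 − (0.25)(0.25))P_{Hop} = 126.75 + 0.25·132.75, so 0.9375P_{Hop} = 159.9375 and P_{Hop} = 170.6.
Then P_{Go} = 132.75 + 0.25·170.6 = 175.4.

170.6, 175.4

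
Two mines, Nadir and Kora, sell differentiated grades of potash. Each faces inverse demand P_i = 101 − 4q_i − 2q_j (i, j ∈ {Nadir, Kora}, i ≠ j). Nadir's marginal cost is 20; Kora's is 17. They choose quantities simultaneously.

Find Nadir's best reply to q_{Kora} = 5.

8.875

Mine Nadir's profit: π = q_{Nadir}(101 − 4q_{Nadir} − 2q_{Kora}) − 20q_{Nadir}.
∂π/∂q_{Nadir} = 81 − 8q_{Nadir} − 2q_{Kora} = 0 ⇒ q_{Nadir} = 10.125 − 0.25q_{Kora}.
At q_{Kora} = 5: q_{Nadir} = 10.125 − 0.25·5 = 8.875.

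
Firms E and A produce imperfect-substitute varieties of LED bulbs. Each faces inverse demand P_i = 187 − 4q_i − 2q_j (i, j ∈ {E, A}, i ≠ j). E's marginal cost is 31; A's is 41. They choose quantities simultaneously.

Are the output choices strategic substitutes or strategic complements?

Firm E's profit: π = q_E(187 − 4q_E − 2q_A) − 31q_E.
∂π/∂q_E = 156 − 8q_E − 2q_A = 0 ⇒ q_E = 19.5 − 0.25q_A.
The best-response slope dq_E/dq_A = −0.25 < 0: the reaction function is downward-sloping, so the choices are strategic substitutes.

strategic substitutes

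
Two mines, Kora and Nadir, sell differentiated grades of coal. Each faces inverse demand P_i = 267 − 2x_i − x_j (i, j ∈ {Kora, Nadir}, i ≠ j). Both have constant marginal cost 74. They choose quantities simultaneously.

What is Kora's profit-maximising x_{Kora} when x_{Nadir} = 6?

Mine Kora's profit: π = x_{Kora}(267 − 2x_{Kora} − x_{Nadir}) − 74x_{Kora}.
∂π/∂x_{Kora} = 193 − 4x_{Kora} − x_{Nadir} = 0 ⇒ x_{Kora} = 48.25 − 0.25x_{Nadir}.
At x_{Nadir} = 6: x_{Kora} = 48.25 − 0.25·6 = 46.75.

46.75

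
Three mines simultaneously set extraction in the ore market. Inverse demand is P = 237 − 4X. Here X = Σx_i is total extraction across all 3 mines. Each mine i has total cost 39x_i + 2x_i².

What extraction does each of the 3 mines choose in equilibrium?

A representative mine's profit is π_i = x_i(237 − 4X) − 39x_i − 2x_i², with X = x_i + Σ_{j≠i} x_j.
First-order condition: 198 − 12x_i − 4Σ_{j≠i} x_j = 0.
With identical mines, set every x_j = x: then 198 − 12x − 8x = 0, i.e. x = 198/20 = 9.9.

9.9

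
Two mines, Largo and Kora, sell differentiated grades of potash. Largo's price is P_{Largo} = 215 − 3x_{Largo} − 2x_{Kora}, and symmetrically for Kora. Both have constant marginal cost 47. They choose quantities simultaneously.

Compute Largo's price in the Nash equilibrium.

Mine Largo's profit: π = x_{Largo}(215 − 3x_{Largo} − 2x_{Kora}) − 47x_{Largo}.
∂π/∂x_{Largo} = 168 − 6x_{Largo} − 2x_{Kora} = 0 ⇒ x_{Largo} = 28 − (1/3)x_{Kora}.
The game is symmetric, so in equilibrium x_{Kora} = x_{Largo}: the reaction function gives (4/3)x_{Largo} = 28, hence x_{Largo} = 21.
P_{Largo} = 215 − 3·21 − 2·21 = 110.

110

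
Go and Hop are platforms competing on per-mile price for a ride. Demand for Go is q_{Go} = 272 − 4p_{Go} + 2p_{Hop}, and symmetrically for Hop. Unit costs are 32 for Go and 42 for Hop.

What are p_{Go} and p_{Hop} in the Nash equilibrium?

Go's profit: π = (p_{Go} − 32)(272 − 4p_{Go} + 2p_{Hop}).
∂π/∂p_{Go} = 400 − 8p_{Go} + 2p_{Hop} = 0 ⇒ p_{Go} = 50 + 0.25p_{Hop}.
Similarly p_{Hop} = 55 + 0.25p_{Go}.
Substituting the second reaction function into the first: p_{Go} = 50 + 0.25(55 + 0.25p_{Go}), which gives 0.9375p_{Go} = 63.75 ⇒ p_{Go} = 68.
Then p_{Hop} = 55 + 0.25·68 = 72.

68, 72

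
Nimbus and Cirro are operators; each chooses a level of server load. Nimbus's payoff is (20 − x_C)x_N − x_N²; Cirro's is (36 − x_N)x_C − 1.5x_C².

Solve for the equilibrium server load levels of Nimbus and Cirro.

4.8, 10.4

Expanding Nimbus's payoff: 20x_N − x_Cx_N − x_N².
∂π/∂x_N = 20 − x_C − 2x_N = 0, so x_N = 10 − 0.5x_C.
Likewise for Cirro: x_C = 12 − (1/3)x_N.
Substituting the second reaction function into the first: x_N = 10 − 0.5(12 − (1/3)x_N), which gives (5/6)x_N = 4 ⇒ x_N = 4.8.
Then x_C = 12 − (1/3)·4.8 = 10.4.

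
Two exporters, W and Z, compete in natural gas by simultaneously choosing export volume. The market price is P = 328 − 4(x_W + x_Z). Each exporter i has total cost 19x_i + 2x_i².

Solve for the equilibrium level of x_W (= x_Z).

19.3125

Exporter W's profit: π = x_W(328 − 4(x_W + x_Z)) − 19x_W − 2x_W².
∂π/∂x_W = 309 − 12x_W − 4x_Z = 0, so x_W = 25.75 − (1/3)x_Z.
By symmetry x_Z = x_W; substituting into the reaction function, (4/3)x_W = 25.75 and x_W = 19.3125.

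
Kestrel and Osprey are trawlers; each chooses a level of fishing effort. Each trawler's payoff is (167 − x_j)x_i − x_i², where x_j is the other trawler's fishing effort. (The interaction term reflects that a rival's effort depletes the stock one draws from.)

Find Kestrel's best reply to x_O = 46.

Kestrel's payoff is (167 − x_O)x_K − x_K².
∂π/∂x_K = 167 − x_O − 2x_K = 0, so x_K = 83.5 − 0.5x_O.
At x_O = 46: x_K = 83.5 − 0.5·46 = 60.5.

60.5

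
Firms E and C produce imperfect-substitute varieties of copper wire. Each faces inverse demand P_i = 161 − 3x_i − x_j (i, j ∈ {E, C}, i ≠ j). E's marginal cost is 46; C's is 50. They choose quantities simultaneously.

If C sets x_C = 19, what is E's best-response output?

16

Firm E's profit: π = x_E(161 − 3x_E − x_C) − 46x_E.
∂π/∂x_E = 115 − 6x_E − x_C = 0 ⇒ x_E = 115/6 − (1/6)x_C.
At x_C = 19: x_E = 115/6 − (1/6)·19 = 16.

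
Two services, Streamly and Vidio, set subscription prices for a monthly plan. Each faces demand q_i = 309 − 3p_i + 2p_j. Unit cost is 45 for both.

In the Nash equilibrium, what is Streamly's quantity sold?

Streamly's profit: π = (p_{Streamly} − 45)(309 − 3p_{Streamly} + 2p_{Vidio}).
∂π/∂p_{Streamly} = 444 − 6p_{Streamly} + 2p_{Vidio} = 0 ⇒ p_{Streamly} = 74 + (1/3)p_{Vidio}.
The game is symmetric, so in equilibrium p_{Vidio} = p_{Streamly}: the reaction function gives (2/3)p_{Streamly} = 74, hence p_{Streamly} = 111.
q_{Streamly} = 309 − 3·111 + 2·111 = 198.

198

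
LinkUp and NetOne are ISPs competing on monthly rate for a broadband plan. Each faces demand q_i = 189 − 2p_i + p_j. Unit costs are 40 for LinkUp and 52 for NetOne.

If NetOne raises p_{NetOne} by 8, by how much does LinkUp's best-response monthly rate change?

2

LinkUp's profit: π = (p_{LinkUp} − 40)(189 − 2p_{LinkUp} + p_{NetOne}).
∂π/∂p_{LinkUp} = 269 − 4p_{LinkUp} + p_{NetOne} = 0 ⇒ p_{LinkUp} = 67.25 + 0.25p_{NetOne}.
The reaction-function slope is 0.25, so an 8-unit rise in p_{NetOne} moves p_{LinkUp} by 0.25 × 8 = 2. LinkUp's best response rises — the actions are strategic complements.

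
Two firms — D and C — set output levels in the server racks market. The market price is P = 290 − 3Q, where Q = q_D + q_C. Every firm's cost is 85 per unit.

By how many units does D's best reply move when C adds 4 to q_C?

Firm D's profit: π = q_D(290 − 3(q_D + q_C)) − 85q_D.
∂π/∂q_D = 205 − 6q_D − 3q_C = 0, so q_D = 205/6 − 0.5q_C.
The reaction-function slope is −0.5, so a 4-unit rise in q_C moves q_D by −0.5 × 4 = −2. D's best response falls — the actions are strategic substitutes.

-2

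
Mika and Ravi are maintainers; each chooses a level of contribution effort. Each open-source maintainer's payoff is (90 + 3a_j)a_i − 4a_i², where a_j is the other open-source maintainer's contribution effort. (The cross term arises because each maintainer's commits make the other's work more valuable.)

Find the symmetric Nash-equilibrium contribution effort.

Mika's payoff is (90 + 3a_R)a_M − 4a_M².
∂π/∂a_M = 90 + 3a_R − 8a_M = 0, so a_M = 11.25 + 0.375a_R.
By symmetry a_R = a_M; substituting into the reaction function, 0.625a_M = 11.25 and a_M = 18.

18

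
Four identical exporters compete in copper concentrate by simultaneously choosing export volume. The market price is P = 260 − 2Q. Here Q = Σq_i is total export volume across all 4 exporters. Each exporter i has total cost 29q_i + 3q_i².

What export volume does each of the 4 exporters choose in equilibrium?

14.4375

A representative exporter's profit is π_i = q_i(260 − 2Q) − 29q_i − 3q_i², with Q = q_i + Σ_{j≠i} q_j.
First-order condition: 231 − 10q_i − 2Σ_{j≠i} q_j = 0.
In a symmetric equilibrium every exporter chooses the same q, so Σ_{j≠i} q_j = 3q. The condition becomes 231 − 16q = 0, giving q = 231/16 = 14.4375.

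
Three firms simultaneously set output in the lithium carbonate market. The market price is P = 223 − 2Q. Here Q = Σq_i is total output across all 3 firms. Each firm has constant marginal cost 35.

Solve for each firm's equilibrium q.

A representative firm's profit is π_i = q_i(223 − 2Q) − 35q_i, with Q = q_i + Σ_{j≠i} q_j.
First-order condition: 188 − 4q_i − 2Σ_{j≠i} q_j = 0.
In a symmetric equilibrium every firm chooses the same q, so Σ_{j≠i} q_j = 2q. The condition becomes 188 − 8q = 0, giving q = 188/8 = 23.5.

23.5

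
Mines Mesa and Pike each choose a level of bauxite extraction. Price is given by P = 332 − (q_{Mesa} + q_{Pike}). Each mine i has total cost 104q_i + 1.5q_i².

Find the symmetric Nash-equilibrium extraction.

Mine Mesa's profit: π = q_{Mesa}(332 − (q_{Mesa} + q_{Pike})) − 104q_{Mesa} − 1.5q_{Mesa}².
∂π/∂q_{Mesa} = 228 − 5q_{Mesa} − q_{Pike} = 0, so q_{Mesa} = 45.6 − 0.2q_{Pike}.
The game is symmetric, so in equilibrium q_{Pike} = q_{Mesa}: the reaction function gives 1.2q_{Mesa} = 45.6, hence q_{Mesa} = 38.

38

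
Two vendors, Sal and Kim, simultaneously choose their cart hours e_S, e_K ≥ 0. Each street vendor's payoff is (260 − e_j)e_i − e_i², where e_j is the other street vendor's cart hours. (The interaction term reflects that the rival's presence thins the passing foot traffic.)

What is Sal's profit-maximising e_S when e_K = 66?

Sal's payoff is (260 − e_K)e_S − e_S².
∂π/∂e_S = 260 − e_K − 2e_S = 0, so e_S = 130 − 0.5e_K.
At e_K = 66: e_S = 130 − 0.5·66 = 97.

97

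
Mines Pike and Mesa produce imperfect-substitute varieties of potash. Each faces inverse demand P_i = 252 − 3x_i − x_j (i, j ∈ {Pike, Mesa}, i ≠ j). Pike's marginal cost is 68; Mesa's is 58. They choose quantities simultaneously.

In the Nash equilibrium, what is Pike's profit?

Mine Pike's profit: π = x_{Pike}(252 − 3x_{Pike} − x_{Mesa}) − 68x_{Pike}.
∂π/∂x_{Pike} = 184 − 6x_{Pike} − x_{Mesa} = 0 ⇒ x_{Pike} = 92/3 − (1/6)x_{Mesa}.
Similarly x_{Mesa} = 97/3 − (1/6)x_{Pike}.
Substituting the second reaction function into the first: x_{Pike} = 92/3 − (1/6)(97/3 − (1/6)x_{Pike}), which gives (35/36)x_{Pike} = 455/18 ⇒ x_{Pike} = 26.
Then x_{Mesa} = 97/3 − (1/6)·26 = 28.
P_{Pike} = 252 − 3·26 − 28 = 146.
Profit = (146 − 68)·26 = 2028.

2028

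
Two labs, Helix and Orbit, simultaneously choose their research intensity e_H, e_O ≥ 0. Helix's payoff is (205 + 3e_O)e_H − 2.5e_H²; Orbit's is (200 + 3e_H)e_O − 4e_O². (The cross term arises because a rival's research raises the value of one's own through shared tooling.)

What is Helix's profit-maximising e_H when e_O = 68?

81.8

Expanding Helix's payoff: 205e_H + 3e_Oe_H − 2.5e_H².
∂π/∂e_H = 205 + 3e_O − 5e_H = 0, so e_H = 41 + 0.6e_O.
At e_O = 68: e_H = 41 + 0.6·68 = 81.8.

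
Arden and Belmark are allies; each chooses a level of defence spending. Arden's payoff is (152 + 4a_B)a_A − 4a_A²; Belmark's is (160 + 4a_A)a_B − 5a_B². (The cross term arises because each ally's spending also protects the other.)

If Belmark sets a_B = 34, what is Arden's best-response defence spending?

36

Expanding Arden's payoff: 152a_A + 4a_Ba_A − 4a_A².
∂π/∂a_A = 152 + 4a_B − 8a_A = 0, so a_A = 19 + 0.5a_B.
At a_B = 34: a_A = 19 + 0.5·34 = 36.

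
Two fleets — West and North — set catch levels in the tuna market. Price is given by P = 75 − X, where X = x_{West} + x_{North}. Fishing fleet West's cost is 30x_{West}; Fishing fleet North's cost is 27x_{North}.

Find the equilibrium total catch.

Fishing fleet West's profit: π = x_{West}(75 − (x_{West} + x_{North})) − 30x_{West}.
∂π/∂x_{West} = 45 − 2x_{West} − x_{North} = 0, so x_{West} = 22.5 − 0.5x_{North}.
By the same steps for North: x_{North} = 24 − 0.5x_{West}.
Solving the two reaction functions simultaneously: (1 − (−0.5)(−0.5))x_{West} = 22.5 − 0.5·24, so 0.75x_{West} = 10.5 and x_{West} = 14.
Then x_{North} = 24 − 0.5·14 = 17.
Total catch: 14 + 17 = 31.

31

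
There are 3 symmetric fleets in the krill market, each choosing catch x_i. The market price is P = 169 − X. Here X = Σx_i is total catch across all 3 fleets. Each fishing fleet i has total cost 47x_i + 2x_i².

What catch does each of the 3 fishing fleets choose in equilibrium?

15.25

A representative fishing fleet's profit is π_i = x_i(169 − X) − 47x_i − 2x_i², with X = x_i + Σ_{j≠i} x_j.
First-order condition: 122 − 6x_i − Σ_{j≠i} x_j = 0.
In a symmetric equilibrium every fishing fleet chooses the same x, so Σ_{j≠i} x_j = 2x. The condition becomes 122 − 8x = 0, giving x = 122/8 = 15.25.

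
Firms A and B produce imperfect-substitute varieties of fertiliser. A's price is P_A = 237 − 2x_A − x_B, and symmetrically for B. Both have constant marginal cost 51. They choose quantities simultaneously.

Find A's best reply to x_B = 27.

39.75

Firm A's profit: π = x_A(237 − 2x_A − x_B) − 51x_A.
∂π/∂x_A = 186 − 4x_A − x_B = 0 ⇒ x_A = 46.5 − 0.25x_B.
At x_B = 27: x_A = 46.5 − 0.25·27 = 39.75.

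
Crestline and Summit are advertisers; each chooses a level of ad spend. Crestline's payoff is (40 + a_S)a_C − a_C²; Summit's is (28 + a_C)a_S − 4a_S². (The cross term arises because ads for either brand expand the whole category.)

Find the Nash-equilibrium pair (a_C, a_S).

23.2, 6.4

Expanding Crestline's payoff: 40a_C + a_Sa_C − a_C².
∂π/∂a_C = 40 + a_S − 2a_C = 0, so a_C = 20 + 0.5a_S.
Likewise for Summit: a_S = 3.5 + 0.125a_C.
Plugging a_S into Crestline's best response: a_C = 20 + 0.5(3.5 + 0.125a_C) ⇒ 0.9375a_C = 21.75, so a_C = 23.2.
Then a_S = 3.5 + 0.125·23.2 = 6.4.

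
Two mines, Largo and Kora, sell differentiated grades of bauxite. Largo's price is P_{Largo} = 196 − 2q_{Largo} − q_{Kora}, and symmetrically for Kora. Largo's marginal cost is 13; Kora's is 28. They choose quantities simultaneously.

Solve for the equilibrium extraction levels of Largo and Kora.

Mine Largo's profit: π = q_{Largo}(196 − 2q_{Largo} − q_{Kora}) − 13q_{Largo}.
∂π/∂q_{Largo} = 183 − 4q_{Largo} − q_{Kora} = 0 ⇒ q_{Largo} = 45.75 − 0.25q_{Kora}.
Similarly q_{Kora} = 42 − 0.25q_{Largo}.
Substituting the second reaction function into the first: q_{Largo} = 45.75 − 0.25(42 − 0.25q_{Largo}), which gives 0.9375q_{Largo} = 35.25 ⇒ q_{Largo} = 37.6.
Then q_{Kora} = 42 − 0.25·37.6 = 32.6.

37.6, 32.6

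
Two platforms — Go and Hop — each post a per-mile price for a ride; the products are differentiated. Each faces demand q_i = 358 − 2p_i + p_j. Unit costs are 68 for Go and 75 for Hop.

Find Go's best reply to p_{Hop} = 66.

Go's profit: π = (p_{Go} − 68)(358 − 2p_{Go} + p_{Hop}).
∂π/∂p_{Go} = 494 − 4p_{Go} + p_{Hop} = 0 ⇒ p_{Go} = 123.5 + 0.25p_{Hop}.
At p_{Hop} = 66: p_{Go} = 123.5 + 0.25·66 = 140.

140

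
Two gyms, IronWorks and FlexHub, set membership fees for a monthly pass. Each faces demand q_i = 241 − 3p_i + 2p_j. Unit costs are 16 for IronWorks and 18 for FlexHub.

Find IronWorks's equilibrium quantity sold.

169.875

IronWorks's profit: π = (p_{IronWorks} − 16)(241 − 3p_{IronWorks} + 2p_{FlexHub}).
∂π/∂p_{IronWorks} = 289 − 6p_{IronWorks} + 2p_{FlexHub} = 0 ⇒ p_{IronWorks} = 289/6 + (1/3)p_{FlexHub}.
Similarly p_{FlexHub} = 295/6 + (1/3)p_{IronWorks}.
Solving the two reaction functions simultaneously: (1 − (1/3)(1/3))p_{IronWorks} = 289/6 + (1/3)·(295/6), so (8/9)p_{IronWorks} = 581/9 and p_{IronWorks} = 72.625.
Then p_{FlexHub} = 295/6 + (1/3)·72.625 = 73.375.
q_{IronWorks} = 241 − 3·72.625 + 2·73.375 = 169.875.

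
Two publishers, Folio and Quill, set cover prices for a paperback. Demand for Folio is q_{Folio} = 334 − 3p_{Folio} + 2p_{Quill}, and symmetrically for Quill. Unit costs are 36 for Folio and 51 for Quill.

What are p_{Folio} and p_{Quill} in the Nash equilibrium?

Folio's profit: π = (p_{Folio} − 36)(334 − 3p_{Folio} + 2p_{Quill}).
∂π/∂p_{Folio} = 442 − 6p_{Folio} + 2p_{Quill} = 0 ⇒ p_{Folio} = 221/3 + (1/3)p_{Quill}.
Similarly p_{Quill} = 487/6 + (1/3)p_{Folio}.
Solving the two reaction functions simultaneously: (1 − (1/3)(1/3))p_{Folio} = 221/3 + (1/3)·(487/6), so (8/9)p_{Folio} = 1813/18 and p_{Folio} = 113.3125.
Then p_{Quill} = 487/6 + (1/3)·113.3125 = 118.9375.

113.3125, 118.9375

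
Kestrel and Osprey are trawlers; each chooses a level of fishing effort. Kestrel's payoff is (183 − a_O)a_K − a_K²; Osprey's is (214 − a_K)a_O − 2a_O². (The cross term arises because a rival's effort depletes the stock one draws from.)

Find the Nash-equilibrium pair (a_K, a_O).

74, 35

Expanding Kestrel's payoff: 183a_K − a_Oa_K − a_K².
∂π/∂a_K = 183 − a_O − 2a_K = 0, so a_K = 91.5 − 0.5a_O.
Likewise for Osprey: a_O = 53.5 − 0.25a_K.
Plugging a_O into Kestrel's best response: a_K = 91.5 − 0.5(53.5 − 0.25a_K) ⇒ 0.875a_K = 64.75, so a_K = 74.
Then a_O = 53.5 − 0.25·74 = 35.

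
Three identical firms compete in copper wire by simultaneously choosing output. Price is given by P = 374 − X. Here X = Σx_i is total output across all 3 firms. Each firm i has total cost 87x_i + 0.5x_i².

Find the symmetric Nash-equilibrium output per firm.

A representative firm's profit is π_i = x_i(374 − X) − 87x_i − 0.5x_i², with X = x_i + Σ_{j≠i} x_j.
First-order condition: 287 − 3x_i − Σ_{j≠i} x_j = 0.
In a symmetric equilibrium every firm chooses the same x, so Σ_{j≠i} x_j = 2x. The condition becomes 287 − 5x = 0, giving x = 287/5 = 57.4.

57.4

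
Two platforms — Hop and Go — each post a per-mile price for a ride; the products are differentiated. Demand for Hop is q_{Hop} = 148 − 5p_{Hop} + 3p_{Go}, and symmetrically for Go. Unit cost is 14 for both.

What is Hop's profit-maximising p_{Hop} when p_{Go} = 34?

32

Hop's profit: π = (p_{Hop} − 14)(148 − 5p_{Hop} + 3p_{Go}).
∂π/∂p_{Hop} = 218 − 10p_{Hop} + 3p_{Go} = 0 ⇒ p_{Hop} = 21.8 + 0.3p_{Go}.
At p_{Go} = 34: p_{Hop} = 21.8 + 0.3·34 = 32.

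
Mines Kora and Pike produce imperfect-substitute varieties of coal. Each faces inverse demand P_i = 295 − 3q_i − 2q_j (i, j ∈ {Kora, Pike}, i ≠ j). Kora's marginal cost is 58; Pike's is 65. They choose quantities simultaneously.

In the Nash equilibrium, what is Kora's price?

Mine Kora's profit: π = q_{Kora}(295 − 3q_{Kora} − 2q_{Pike}) − 58q_{Kora}.
∂π/∂q_{Kora} = 237 − 6q_{Kora} − 2q_{Pike} = 0 ⇒ q_{Kora} = 39.5 − (1/3)q_{Pike}.
Similarly q_{Pike} = 115/3 − (1/3)q_{Kora}.
Plugging q_{Pike} into Kora's best response: q_{Kora} = 39.5 − (1/3)(115/3 − (1/3)q_{Kora}) ⇒ (8/9)q_{Kora} = 481/18, so q_{Kora} = 30.0625.
Then q_{Pike} = 115/3 − (1/3)·30.0625 = 28.3125.
P_{Kora} = 295 − 3·30.0625 − 2·28.3125 = 148.1875.

148.1875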